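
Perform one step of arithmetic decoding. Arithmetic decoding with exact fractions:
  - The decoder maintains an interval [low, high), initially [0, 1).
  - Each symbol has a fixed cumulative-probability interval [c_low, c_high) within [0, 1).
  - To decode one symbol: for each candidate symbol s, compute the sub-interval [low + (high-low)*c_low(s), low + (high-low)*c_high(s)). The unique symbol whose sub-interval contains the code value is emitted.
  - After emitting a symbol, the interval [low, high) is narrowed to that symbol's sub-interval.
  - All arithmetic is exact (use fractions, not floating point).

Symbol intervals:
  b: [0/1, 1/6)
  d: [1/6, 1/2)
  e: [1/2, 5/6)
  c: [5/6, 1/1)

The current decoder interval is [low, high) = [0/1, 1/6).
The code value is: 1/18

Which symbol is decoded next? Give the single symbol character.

Answer: d

Derivation:
Interval width = high − low = 1/6 − 0/1 = 1/6
Scaled code = (code − low) / width = (1/18 − 0/1) / 1/6 = 1/3
  b: [0/1, 1/6) 
  d: [1/6, 1/2) ← scaled code falls here ✓
  e: [1/2, 5/6) 
  c: [5/6, 1/1) 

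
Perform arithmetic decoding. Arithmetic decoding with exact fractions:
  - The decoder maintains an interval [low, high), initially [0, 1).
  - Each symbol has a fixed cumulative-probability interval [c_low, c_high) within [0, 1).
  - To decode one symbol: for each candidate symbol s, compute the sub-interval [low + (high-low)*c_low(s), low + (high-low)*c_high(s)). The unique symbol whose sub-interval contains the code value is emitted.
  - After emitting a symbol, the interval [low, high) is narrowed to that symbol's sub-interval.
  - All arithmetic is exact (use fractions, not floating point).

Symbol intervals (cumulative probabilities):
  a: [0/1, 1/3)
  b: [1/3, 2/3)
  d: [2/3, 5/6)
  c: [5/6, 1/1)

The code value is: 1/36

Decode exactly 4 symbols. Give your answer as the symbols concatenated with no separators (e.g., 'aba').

Answer: aaad

Derivation:
Step 1: interval [0/1, 1/1), width = 1/1 - 0/1 = 1/1
  'a': [0/1 + 1/1*0/1, 0/1 + 1/1*1/3) = [0/1, 1/3) <- contains code 1/36
  'b': [0/1 + 1/1*1/3, 0/1 + 1/1*2/3) = [1/3, 2/3)
  'd': [0/1 + 1/1*2/3, 0/1 + 1/1*5/6) = [2/3, 5/6)
  'c': [0/1 + 1/1*5/6, 0/1 + 1/1*1/1) = [5/6, 1/1)
  emit 'a', narrow to [0/1, 1/3)
Step 2: interval [0/1, 1/3), width = 1/3 - 0/1 = 1/3
  'a': [0/1 + 1/3*0/1, 0/1 + 1/3*1/3) = [0/1, 1/9) <- contains code 1/36
  'b': [0/1 + 1/3*1/3, 0/1 + 1/3*2/3) = [1/9, 2/9)
  'd': [0/1 + 1/3*2/3, 0/1 + 1/3*5/6) = [2/9, 5/18)
  'c': [0/1 + 1/3*5/6, 0/1 + 1/3*1/1) = [5/18, 1/3)
  emit 'a', narrow to [0/1, 1/9)
Step 3: interval [0/1, 1/9), width = 1/9 - 0/1 = 1/9
  'a': [0/1 + 1/9*0/1, 0/1 + 1/9*1/3) = [0/1, 1/27) <- contains code 1/36
  'b': [0/1 + 1/9*1/3, 0/1 + 1/9*2/3) = [1/27, 2/27)
  'd': [0/1 + 1/9*2/3, 0/1 + 1/9*5/6) = [2/27, 5/54)
  'c': [0/1 + 1/9*5/6, 0/1 + 1/9*1/1) = [5/54, 1/9)
  emit 'a', narrow to [0/1, 1/27)
Step 4: interval [0/1, 1/27), width = 1/27 - 0/1 = 1/27
  'a': [0/1 + 1/27*0/1, 0/1 + 1/27*1/3) = [0/1, 1/81)
  'b': [0/1 + 1/27*1/3, 0/1 + 1/27*2/3) = [1/81, 2/81)
  'd': [0/1 + 1/27*2/3, 0/1 + 1/27*5/6) = [2/81, 5/162) <- contains code 1/36
  'c': [0/1 + 1/27*5/6, 0/1 + 1/27*1/1) = [5/162, 1/27)
  emit 'd', narrow to [2/81, 5/162)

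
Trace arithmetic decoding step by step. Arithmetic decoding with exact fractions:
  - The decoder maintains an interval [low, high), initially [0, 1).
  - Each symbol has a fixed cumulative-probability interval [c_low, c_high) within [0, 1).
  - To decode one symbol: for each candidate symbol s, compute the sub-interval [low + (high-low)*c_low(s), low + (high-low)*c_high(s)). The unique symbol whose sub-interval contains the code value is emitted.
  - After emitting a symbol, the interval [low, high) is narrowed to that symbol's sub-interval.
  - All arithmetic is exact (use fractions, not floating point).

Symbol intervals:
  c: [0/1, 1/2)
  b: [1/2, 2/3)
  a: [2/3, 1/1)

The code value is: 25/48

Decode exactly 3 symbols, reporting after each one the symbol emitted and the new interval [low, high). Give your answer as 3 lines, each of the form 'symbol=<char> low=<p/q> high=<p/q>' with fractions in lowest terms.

Step 1: interval [0/1, 1/1), width = 1/1 - 0/1 = 1/1
  'c': [0/1 + 1/1*0/1, 0/1 + 1/1*1/2) = [0/1, 1/2)
  'b': [0/1 + 1/1*1/2, 0/1 + 1/1*2/3) = [1/2, 2/3) <- contains code 25/48
  'a': [0/1 + 1/1*2/3, 0/1 + 1/1*1/1) = [2/3, 1/1)
  emit 'b', narrow to [1/2, 2/3)
Step 2: interval [1/2, 2/3), width = 2/3 - 1/2 = 1/6
  'c': [1/2 + 1/6*0/1, 1/2 + 1/6*1/2) = [1/2, 7/12) <- contains code 25/48
  'b': [1/2 + 1/6*1/2, 1/2 + 1/6*2/3) = [7/12, 11/18)
  'a': [1/2 + 1/6*2/3, 1/2 + 1/6*1/1) = [11/18, 2/3)
  emit 'c', narrow to [1/2, 7/12)
Step 3: interval [1/2, 7/12), width = 7/12 - 1/2 = 1/12
  'c': [1/2 + 1/12*0/1, 1/2 + 1/12*1/2) = [1/2, 13/24) <- contains code 25/48
  'b': [1/2 + 1/12*1/2, 1/2 + 1/12*2/3) = [13/24, 5/9)
  'a': [1/2 + 1/12*2/3, 1/2 + 1/12*1/1) = [5/9, 7/12)
  emit 'c', narrow to [1/2, 13/24)

Answer: symbol=b low=1/2 high=2/3
symbol=c low=1/2 high=7/12
symbol=c low=1/2 high=13/24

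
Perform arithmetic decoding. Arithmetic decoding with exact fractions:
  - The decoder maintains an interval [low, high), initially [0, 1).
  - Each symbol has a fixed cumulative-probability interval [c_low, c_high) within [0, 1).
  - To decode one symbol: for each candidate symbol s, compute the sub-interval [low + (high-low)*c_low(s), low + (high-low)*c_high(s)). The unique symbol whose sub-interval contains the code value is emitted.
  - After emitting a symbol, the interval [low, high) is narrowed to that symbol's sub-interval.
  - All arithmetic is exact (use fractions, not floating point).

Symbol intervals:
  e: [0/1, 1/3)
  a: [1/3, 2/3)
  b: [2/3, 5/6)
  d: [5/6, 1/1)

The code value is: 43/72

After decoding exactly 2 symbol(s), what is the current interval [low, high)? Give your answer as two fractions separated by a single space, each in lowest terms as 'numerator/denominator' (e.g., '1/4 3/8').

Step 1: interval [0/1, 1/1), width = 1/1 - 0/1 = 1/1
  'e': [0/1 + 1/1*0/1, 0/1 + 1/1*1/3) = [0/1, 1/3)
  'a': [0/1 + 1/1*1/3, 0/1 + 1/1*2/3) = [1/3, 2/3) <- contains code 43/72
  'b': [0/1 + 1/1*2/3, 0/1 + 1/1*5/6) = [2/3, 5/6)
  'd': [0/1 + 1/1*5/6, 0/1 + 1/1*1/1) = [5/6, 1/1)
  emit 'a', narrow to [1/3, 2/3)
Step 2: interval [1/3, 2/3), width = 2/3 - 1/3 = 1/3
  'e': [1/3 + 1/3*0/1, 1/3 + 1/3*1/3) = [1/3, 4/9)
  'a': [1/3 + 1/3*1/3, 1/3 + 1/3*2/3) = [4/9, 5/9)
  'b': [1/3 + 1/3*2/3, 1/3 + 1/3*5/6) = [5/9, 11/18) <- contains code 43/72
  'd': [1/3 + 1/3*5/6, 1/3 + 1/3*1/1) = [11/18, 2/3)
  emit 'b', narrow to [5/9, 11/18)

Answer: 5/9 11/18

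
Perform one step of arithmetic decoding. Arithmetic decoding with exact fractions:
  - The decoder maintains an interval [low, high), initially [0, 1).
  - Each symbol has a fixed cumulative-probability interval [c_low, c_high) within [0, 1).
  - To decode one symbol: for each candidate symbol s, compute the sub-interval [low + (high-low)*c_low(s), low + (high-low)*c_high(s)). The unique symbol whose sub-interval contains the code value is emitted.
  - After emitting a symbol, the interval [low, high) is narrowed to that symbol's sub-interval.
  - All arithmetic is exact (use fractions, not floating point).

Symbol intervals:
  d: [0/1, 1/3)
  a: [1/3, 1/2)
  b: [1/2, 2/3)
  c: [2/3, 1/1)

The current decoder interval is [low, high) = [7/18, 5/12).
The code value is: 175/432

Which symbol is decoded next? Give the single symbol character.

Interval width = high − low = 5/12 − 7/18 = 1/36
Scaled code = (code − low) / width = (175/432 − 7/18) / 1/36 = 7/12
  d: [0/1, 1/3) 
  a: [1/3, 1/2) 
  b: [1/2, 2/3) ← scaled code falls here ✓
  c: [2/3, 1/1) 

Answer: b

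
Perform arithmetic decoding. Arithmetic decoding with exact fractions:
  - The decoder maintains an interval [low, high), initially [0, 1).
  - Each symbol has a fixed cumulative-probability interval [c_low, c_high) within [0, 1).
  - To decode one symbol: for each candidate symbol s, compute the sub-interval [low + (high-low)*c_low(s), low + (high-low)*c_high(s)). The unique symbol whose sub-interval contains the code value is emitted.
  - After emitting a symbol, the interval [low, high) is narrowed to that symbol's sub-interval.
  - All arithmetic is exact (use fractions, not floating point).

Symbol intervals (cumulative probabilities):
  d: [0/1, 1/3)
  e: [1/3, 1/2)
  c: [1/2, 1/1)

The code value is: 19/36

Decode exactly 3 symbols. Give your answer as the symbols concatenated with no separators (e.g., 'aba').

Answer: cdd

Derivation:
Step 1: interval [0/1, 1/1), width = 1/1 - 0/1 = 1/1
  'd': [0/1 + 1/1*0/1, 0/1 + 1/1*1/3) = [0/1, 1/3)
  'e': [0/1 + 1/1*1/3, 0/1 + 1/1*1/2) = [1/3, 1/2)
  'c': [0/1 + 1/1*1/2, 0/1 + 1/1*1/1) = [1/2, 1/1) <- contains code 19/36
  emit 'c', narrow to [1/2, 1/1)
Step 2: interval [1/2, 1/1), width = 1/1 - 1/2 = 1/2
  'd': [1/2 + 1/2*0/1, 1/2 + 1/2*1/3) = [1/2, 2/3) <- contains code 19/36
  'e': [1/2 + 1/2*1/3, 1/2 + 1/2*1/2) = [2/3, 3/4)
  'c': [1/2 + 1/2*1/2, 1/2 + 1/2*1/1) = [3/4, 1/1)
  emit 'd', narrow to [1/2, 2/3)
Step 3: interval [1/2, 2/3), width = 2/3 - 1/2 = 1/6
  'd': [1/2 + 1/6*0/1, 1/2 + 1/6*1/3) = [1/2, 5/9) <- contains code 19/36
  'e': [1/2 + 1/6*1/3, 1/2 + 1/6*1/2) = [5/9, 7/12)
  'c': [1/2 + 1/6*1/2, 1/2 + 1/6*1/1) = [7/12, 2/3)
  emit 'd', narrow to [1/2, 5/9)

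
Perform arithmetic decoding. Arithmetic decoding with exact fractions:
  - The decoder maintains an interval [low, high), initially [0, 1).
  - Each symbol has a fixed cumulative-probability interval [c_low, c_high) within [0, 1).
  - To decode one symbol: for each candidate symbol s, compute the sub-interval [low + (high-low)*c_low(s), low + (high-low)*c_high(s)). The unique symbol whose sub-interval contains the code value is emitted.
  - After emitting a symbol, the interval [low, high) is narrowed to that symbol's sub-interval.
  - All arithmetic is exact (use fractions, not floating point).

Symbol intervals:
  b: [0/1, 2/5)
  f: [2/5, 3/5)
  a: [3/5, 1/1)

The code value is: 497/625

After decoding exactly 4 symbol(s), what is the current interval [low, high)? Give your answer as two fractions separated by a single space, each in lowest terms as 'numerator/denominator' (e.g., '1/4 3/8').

Answer: 99/125 499/625

Derivation:
Step 1: interval [0/1, 1/1), width = 1/1 - 0/1 = 1/1
  'b': [0/1 + 1/1*0/1, 0/1 + 1/1*2/5) = [0/1, 2/5)
  'f': [0/1 + 1/1*2/5, 0/1 + 1/1*3/5) = [2/5, 3/5)
  'a': [0/1 + 1/1*3/5, 0/1 + 1/1*1/1) = [3/5, 1/1) <- contains code 497/625
  emit 'a', narrow to [3/5, 1/1)
Step 2: interval [3/5, 1/1), width = 1/1 - 3/5 = 2/5
  'b': [3/5 + 2/5*0/1, 3/5 + 2/5*2/5) = [3/5, 19/25)
  'f': [3/5 + 2/5*2/5, 3/5 + 2/5*3/5) = [19/25, 21/25) <- contains code 497/625
  'a': [3/5 + 2/5*3/5, 3/5 + 2/5*1/1) = [21/25, 1/1)
  emit 'f', narrow to [19/25, 21/25)
Step 3: interval [19/25, 21/25), width = 21/25 - 19/25 = 2/25
  'b': [19/25 + 2/25*0/1, 19/25 + 2/25*2/5) = [19/25, 99/125)
  'f': [19/25 + 2/25*2/5, 19/25 + 2/25*3/5) = [99/125, 101/125) <- contains code 497/625
  'a': [19/25 + 2/25*3/5, 19/25 + 2/25*1/1) = [101/125, 21/25)
  emit 'f', narrow to [99/125, 101/125)
Step 4: interval [99/125, 101/125), width = 101/125 - 99/125 = 2/125
  'b': [99/125 + 2/125*0/1, 99/125 + 2/125*2/5) = [99/125, 499/625) <- contains code 497/625
  'f': [99/125 + 2/125*2/5, 99/125 + 2/125*3/5) = [499/625, 501/625)
  'a': [99/125 + 2/125*3/5, 99/125 + 2/125*1/1) = [501/625, 101/125)
  emit 'b', narrow to [99/125, 499/625)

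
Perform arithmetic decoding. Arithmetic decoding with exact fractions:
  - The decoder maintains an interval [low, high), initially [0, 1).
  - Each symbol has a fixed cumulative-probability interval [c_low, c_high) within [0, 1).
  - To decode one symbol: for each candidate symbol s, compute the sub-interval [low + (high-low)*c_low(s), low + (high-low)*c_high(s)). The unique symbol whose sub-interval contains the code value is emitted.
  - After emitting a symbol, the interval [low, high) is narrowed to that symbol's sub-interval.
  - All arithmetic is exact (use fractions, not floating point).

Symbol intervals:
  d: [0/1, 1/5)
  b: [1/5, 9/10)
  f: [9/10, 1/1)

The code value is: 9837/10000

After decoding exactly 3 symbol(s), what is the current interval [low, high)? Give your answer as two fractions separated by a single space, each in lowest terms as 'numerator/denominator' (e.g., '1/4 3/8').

Step 1: interval [0/1, 1/1), width = 1/1 - 0/1 = 1/1
  'd': [0/1 + 1/1*0/1, 0/1 + 1/1*1/5) = [0/1, 1/5)
  'b': [0/1 + 1/1*1/5, 0/1 + 1/1*9/10) = [1/5, 9/10)
  'f': [0/1 + 1/1*9/10, 0/1 + 1/1*1/1) = [9/10, 1/1) <- contains code 9837/10000
  emit 'f', narrow to [9/10, 1/1)
Step 2: interval [9/10, 1/1), width = 1/1 - 9/10 = 1/10
  'd': [9/10 + 1/10*0/1, 9/10 + 1/10*1/5) = [9/10, 23/25)
  'b': [9/10 + 1/10*1/5, 9/10 + 1/10*9/10) = [23/25, 99/100) <- contains code 9837/10000
  'f': [9/10 + 1/10*9/10, 9/10 + 1/10*1/1) = [99/100, 1/1)
  emit 'b', narrow to [23/25, 99/100)
Step 3: interval [23/25, 99/100), width = 99/100 - 23/25 = 7/100
  'd': [23/25 + 7/100*0/1, 23/25 + 7/100*1/5) = [23/25, 467/500)
  'b': [23/25 + 7/100*1/5, 23/25 + 7/100*9/10) = [467/500, 983/1000)
  'f': [23/25 + 7/100*9/10, 23/25 + 7/100*1/1) = [983/1000, 99/100) <- contains code 9837/10000
  emit 'f', narrow to [983/1000, 99/100)

Answer: 983/1000 99/100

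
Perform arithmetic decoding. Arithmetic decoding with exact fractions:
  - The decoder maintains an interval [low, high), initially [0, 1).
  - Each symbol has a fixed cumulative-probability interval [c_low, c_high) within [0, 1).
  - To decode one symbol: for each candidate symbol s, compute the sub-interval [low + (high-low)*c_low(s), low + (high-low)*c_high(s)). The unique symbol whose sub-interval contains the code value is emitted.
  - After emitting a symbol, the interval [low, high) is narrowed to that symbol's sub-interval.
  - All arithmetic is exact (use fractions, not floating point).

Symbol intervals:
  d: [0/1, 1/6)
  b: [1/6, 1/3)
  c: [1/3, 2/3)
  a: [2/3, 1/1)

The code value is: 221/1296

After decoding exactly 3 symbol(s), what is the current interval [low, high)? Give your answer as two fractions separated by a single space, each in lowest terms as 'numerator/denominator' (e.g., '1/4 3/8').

Step 1: interval [0/1, 1/1), width = 1/1 - 0/1 = 1/1
  'd': [0/1 + 1/1*0/1, 0/1 + 1/1*1/6) = [0/1, 1/6)
  'b': [0/1 + 1/1*1/6, 0/1 + 1/1*1/3) = [1/6, 1/3) <- contains code 221/1296
  'c': [0/1 + 1/1*1/3, 0/1 + 1/1*2/3) = [1/3, 2/3)
  'a': [0/1 + 1/1*2/3, 0/1 + 1/1*1/1) = [2/3, 1/1)
  emit 'b', narrow to [1/6, 1/3)
Step 2: interval [1/6, 1/3), width = 1/3 - 1/6 = 1/6
  'd': [1/6 + 1/6*0/1, 1/6 + 1/6*1/6) = [1/6, 7/36) <- contains code 221/1296
  'b': [1/6 + 1/6*1/6, 1/6 + 1/6*1/3) = [7/36, 2/9)
  'c': [1/6 + 1/6*1/3, 1/6 + 1/6*2/3) = [2/9, 5/18)
  'a': [1/6 + 1/6*2/3, 1/6 + 1/6*1/1) = [5/18, 1/3)
  emit 'd', narrow to [1/6, 7/36)
Step 3: interval [1/6, 7/36), width = 7/36 - 1/6 = 1/36
  'd': [1/6 + 1/36*0/1, 1/6 + 1/36*1/6) = [1/6, 37/216) <- contains code 221/1296
  'b': [1/6 + 1/36*1/6, 1/6 + 1/36*1/3) = [37/216, 19/108)
  'c': [1/6 + 1/36*1/3, 1/6 + 1/36*2/3) = [19/108, 5/27)
  'a': [1/6 + 1/36*2/3, 1/6 + 1/36*1/1) = [5/27, 7/36)
  emit 'd', narrow to [1/6, 37/216)

Answer: 1/6 37/216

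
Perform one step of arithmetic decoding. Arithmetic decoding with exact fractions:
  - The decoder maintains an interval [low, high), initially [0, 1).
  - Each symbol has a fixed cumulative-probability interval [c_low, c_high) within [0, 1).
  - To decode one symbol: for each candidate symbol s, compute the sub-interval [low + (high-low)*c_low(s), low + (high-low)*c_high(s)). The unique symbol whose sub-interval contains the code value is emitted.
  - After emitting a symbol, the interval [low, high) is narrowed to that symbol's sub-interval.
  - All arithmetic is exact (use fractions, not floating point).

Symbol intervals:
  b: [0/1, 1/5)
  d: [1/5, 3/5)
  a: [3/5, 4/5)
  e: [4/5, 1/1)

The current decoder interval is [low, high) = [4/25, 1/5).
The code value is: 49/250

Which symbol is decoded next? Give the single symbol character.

Interval width = high − low = 1/5 − 4/25 = 1/25
Scaled code = (code − low) / width = (49/250 − 4/25) / 1/25 = 9/10
  b: [0/1, 1/5) 
  d: [1/5, 3/5) 
  a: [3/5, 4/5) 
  e: [4/5, 1/1) ← scaled code falls here ✓

Answer: e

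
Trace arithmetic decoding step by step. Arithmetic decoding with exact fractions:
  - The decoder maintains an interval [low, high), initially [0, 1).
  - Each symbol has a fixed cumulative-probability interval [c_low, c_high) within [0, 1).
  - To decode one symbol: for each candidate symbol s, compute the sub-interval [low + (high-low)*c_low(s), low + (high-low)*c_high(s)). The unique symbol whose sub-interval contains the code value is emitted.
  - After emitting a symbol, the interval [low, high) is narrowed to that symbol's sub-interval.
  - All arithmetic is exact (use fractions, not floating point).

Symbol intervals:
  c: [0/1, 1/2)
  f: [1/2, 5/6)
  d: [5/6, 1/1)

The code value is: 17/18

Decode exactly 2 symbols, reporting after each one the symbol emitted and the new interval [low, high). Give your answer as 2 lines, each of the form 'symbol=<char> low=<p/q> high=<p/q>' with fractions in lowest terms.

Step 1: interval [0/1, 1/1), width = 1/1 - 0/1 = 1/1
  'c': [0/1 + 1/1*0/1, 0/1 + 1/1*1/2) = [0/1, 1/2)
  'f': [0/1 + 1/1*1/2, 0/1 + 1/1*5/6) = [1/2, 5/6)
  'd': [0/1 + 1/1*5/6, 0/1 + 1/1*1/1) = [5/6, 1/1) <- contains code 17/18
  emit 'd', narrow to [5/6, 1/1)
Step 2: interval [5/6, 1/1), width = 1/1 - 5/6 = 1/6
  'c': [5/6 + 1/6*0/1, 5/6 + 1/6*1/2) = [5/6, 11/12)
  'f': [5/6 + 1/6*1/2, 5/6 + 1/6*5/6) = [11/12, 35/36) <- contains code 17/18
  'd': [5/6 + 1/6*5/6, 5/6 + 1/6*1/1) = [35/36, 1/1)
  emit 'f', narrow to [11/12, 35/36)

Answer: symbol=d low=5/6 high=1/1
symbol=f low=11/12 high=35/36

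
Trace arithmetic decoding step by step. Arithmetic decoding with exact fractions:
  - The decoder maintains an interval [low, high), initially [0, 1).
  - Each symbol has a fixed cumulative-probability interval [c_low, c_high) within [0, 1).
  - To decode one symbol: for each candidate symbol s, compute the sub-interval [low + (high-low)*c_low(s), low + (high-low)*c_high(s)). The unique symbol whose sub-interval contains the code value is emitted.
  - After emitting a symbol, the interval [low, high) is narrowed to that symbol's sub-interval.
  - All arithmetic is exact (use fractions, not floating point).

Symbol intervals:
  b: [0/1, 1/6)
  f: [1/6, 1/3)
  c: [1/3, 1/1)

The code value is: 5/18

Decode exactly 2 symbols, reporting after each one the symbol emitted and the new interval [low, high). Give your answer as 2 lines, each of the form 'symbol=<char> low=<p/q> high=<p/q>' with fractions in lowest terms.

Answer: symbol=f low=1/6 high=1/3
symbol=c low=2/9 high=1/3

Derivation:
Step 1: interval [0/1, 1/1), width = 1/1 - 0/1 = 1/1
  'b': [0/1 + 1/1*0/1, 0/1 + 1/1*1/6) = [0/1, 1/6)
  'f': [0/1 + 1/1*1/6, 0/1 + 1/1*1/3) = [1/6, 1/3) <- contains code 5/18
  'c': [0/1 + 1/1*1/3, 0/1 + 1/1*1/1) = [1/3, 1/1)
  emit 'f', narrow to [1/6, 1/3)
Step 2: interval [1/6, 1/3), width = 1/3 - 1/6 = 1/6
  'b': [1/6 + 1/6*0/1, 1/6 + 1/6*1/6) = [1/6, 7/36)
  'f': [1/6 + 1/6*1/6, 1/6 + 1/6*1/3) = [7/36, 2/9)
  'c': [1/6 + 1/6*1/3, 1/6 + 1/6*1/1) = [2/9, 1/3) <- contains code 5/18
  emit 'c', narrow to [2/9, 1/3)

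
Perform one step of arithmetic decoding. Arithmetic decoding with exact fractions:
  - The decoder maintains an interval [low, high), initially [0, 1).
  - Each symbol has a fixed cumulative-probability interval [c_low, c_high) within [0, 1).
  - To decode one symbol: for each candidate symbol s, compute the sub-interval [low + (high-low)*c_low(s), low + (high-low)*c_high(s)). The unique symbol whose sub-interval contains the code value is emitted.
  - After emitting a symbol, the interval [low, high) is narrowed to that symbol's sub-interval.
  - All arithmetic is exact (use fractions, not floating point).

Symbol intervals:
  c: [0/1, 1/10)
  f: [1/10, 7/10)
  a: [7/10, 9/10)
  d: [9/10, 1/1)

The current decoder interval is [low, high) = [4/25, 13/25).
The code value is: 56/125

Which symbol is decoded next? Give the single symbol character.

Answer: a

Derivation:
Interval width = high − low = 13/25 − 4/25 = 9/25
Scaled code = (code − low) / width = (56/125 − 4/25) / 9/25 = 4/5
  c: [0/1, 1/10) 
  f: [1/10, 7/10) 
  a: [7/10, 9/10) ← scaled code falls here ✓
  d: [9/10, 1/1) 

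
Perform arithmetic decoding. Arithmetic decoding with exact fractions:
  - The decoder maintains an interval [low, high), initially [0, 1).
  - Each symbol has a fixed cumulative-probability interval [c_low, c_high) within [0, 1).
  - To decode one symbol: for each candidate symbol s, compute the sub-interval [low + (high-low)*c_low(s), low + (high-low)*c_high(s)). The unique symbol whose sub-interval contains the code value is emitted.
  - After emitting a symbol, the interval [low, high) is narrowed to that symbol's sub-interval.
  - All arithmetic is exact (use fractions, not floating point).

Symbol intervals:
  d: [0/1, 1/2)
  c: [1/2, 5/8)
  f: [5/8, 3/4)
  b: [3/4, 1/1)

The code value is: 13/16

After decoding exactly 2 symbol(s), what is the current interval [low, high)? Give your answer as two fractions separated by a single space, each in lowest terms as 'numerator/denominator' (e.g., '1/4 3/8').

Step 1: interval [0/1, 1/1), width = 1/1 - 0/1 = 1/1
  'd': [0/1 + 1/1*0/1, 0/1 + 1/1*1/2) = [0/1, 1/2)
  'c': [0/1 + 1/1*1/2, 0/1 + 1/1*5/8) = [1/2, 5/8)
  'f': [0/1 + 1/1*5/8, 0/1 + 1/1*3/4) = [5/8, 3/4)
  'b': [0/1 + 1/1*3/4, 0/1 + 1/1*1/1) = [3/4, 1/1) <- contains code 13/16
  emit 'b', narrow to [3/4, 1/1)
Step 2: interval [3/4, 1/1), width = 1/1 - 3/4 = 1/4
  'd': [3/4 + 1/4*0/1, 3/4 + 1/4*1/2) = [3/4, 7/8) <- contains code 13/16
  'c': [3/4 + 1/4*1/2, 3/4 + 1/4*5/8) = [7/8, 29/32)
  'f': [3/4 + 1/4*5/8, 3/4 + 1/4*3/4) = [29/32, 15/16)
  'b': [3/4 + 1/4*3/4, 3/4 + 1/4*1/1) = [15/16, 1/1)
  emit 'd', narrow to [3/4, 7/8)

Answer: 3/4 7/8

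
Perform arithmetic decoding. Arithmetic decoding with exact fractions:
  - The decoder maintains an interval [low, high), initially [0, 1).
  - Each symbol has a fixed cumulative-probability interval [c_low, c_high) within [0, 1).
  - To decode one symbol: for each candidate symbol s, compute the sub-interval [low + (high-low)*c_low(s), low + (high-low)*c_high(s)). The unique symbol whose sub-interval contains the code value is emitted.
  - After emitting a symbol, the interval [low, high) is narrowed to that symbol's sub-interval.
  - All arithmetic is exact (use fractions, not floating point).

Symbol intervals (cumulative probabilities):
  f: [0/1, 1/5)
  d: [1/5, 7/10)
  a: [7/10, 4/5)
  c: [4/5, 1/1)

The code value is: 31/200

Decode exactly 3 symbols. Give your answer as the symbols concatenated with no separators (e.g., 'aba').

Step 1: interval [0/1, 1/1), width = 1/1 - 0/1 = 1/1
  'f': [0/1 + 1/1*0/1, 0/1 + 1/1*1/5) = [0/1, 1/5) <- contains code 31/200
  'd': [0/1 + 1/1*1/5, 0/1 + 1/1*7/10) = [1/5, 7/10)
  'a': [0/1 + 1/1*7/10, 0/1 + 1/1*4/5) = [7/10, 4/5)
  'c': [0/1 + 1/1*4/5, 0/1 + 1/1*1/1) = [4/5, 1/1)
  emit 'f', narrow to [0/1, 1/5)
Step 2: interval [0/1, 1/5), width = 1/5 - 0/1 = 1/5
  'f': [0/1 + 1/5*0/1, 0/1 + 1/5*1/5) = [0/1, 1/25)
  'd': [0/1 + 1/5*1/5, 0/1 + 1/5*7/10) = [1/25, 7/50)
  'a': [0/1 + 1/5*7/10, 0/1 + 1/5*4/5) = [7/50, 4/25) <- contains code 31/200
  'c': [0/1 + 1/5*4/5, 0/1 + 1/5*1/1) = [4/25, 1/5)
  emit 'a', narrow to [7/50, 4/25)
Step 3: interval [7/50, 4/25), width = 4/25 - 7/50 = 1/50
  'f': [7/50 + 1/50*0/1, 7/50 + 1/50*1/5) = [7/50, 18/125)
  'd': [7/50 + 1/50*1/5, 7/50 + 1/50*7/10) = [18/125, 77/500)
  'a': [7/50 + 1/50*7/10, 7/50 + 1/50*4/5) = [77/500, 39/250) <- contains code 31/200
  'c': [7/50 + 1/50*4/5, 7/50 + 1/50*1/1) = [39/250, 4/25)
  emit 'a', narrow to [77/500, 39/250)

Answer: faa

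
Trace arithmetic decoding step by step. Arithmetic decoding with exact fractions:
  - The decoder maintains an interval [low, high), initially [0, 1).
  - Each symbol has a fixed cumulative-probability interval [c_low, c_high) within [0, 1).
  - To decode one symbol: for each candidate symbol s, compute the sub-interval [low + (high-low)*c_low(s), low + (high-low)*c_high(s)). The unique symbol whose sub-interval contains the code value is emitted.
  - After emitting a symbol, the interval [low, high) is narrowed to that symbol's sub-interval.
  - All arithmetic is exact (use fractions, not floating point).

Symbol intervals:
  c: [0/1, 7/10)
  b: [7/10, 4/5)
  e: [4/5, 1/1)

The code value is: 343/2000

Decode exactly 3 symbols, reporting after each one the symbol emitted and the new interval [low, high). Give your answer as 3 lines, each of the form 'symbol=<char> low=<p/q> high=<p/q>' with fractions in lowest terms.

Step 1: interval [0/1, 1/1), width = 1/1 - 0/1 = 1/1
  'c': [0/1 + 1/1*0/1, 0/1 + 1/1*7/10) = [0/1, 7/10) <- contains code 343/2000
  'b': [0/1 + 1/1*7/10, 0/1 + 1/1*4/5) = [7/10, 4/5)
  'e': [0/1 + 1/1*4/5, 0/1 + 1/1*1/1) = [4/5, 1/1)
  emit 'c', narrow to [0/1, 7/10)
Step 2: interval [0/1, 7/10), width = 7/10 - 0/1 = 7/10
  'c': [0/1 + 7/10*0/1, 0/1 + 7/10*7/10) = [0/1, 49/100) <- contains code 343/2000
  'b': [0/1 + 7/10*7/10, 0/1 + 7/10*4/5) = [49/100, 14/25)
  'e': [0/1 + 7/10*4/5, 0/1 + 7/10*1/1) = [14/25, 7/10)
  emit 'c', narrow to [0/1, 49/100)
Step 3: interval [0/1, 49/100), width = 49/100 - 0/1 = 49/100
  'c': [0/1 + 49/100*0/1, 0/1 + 49/100*7/10) = [0/1, 343/1000) <- contains code 343/2000
  'b': [0/1 + 49/100*7/10, 0/1 + 49/100*4/5) = [343/1000, 49/125)
  'e': [0/1 + 49/100*4/5, 0/1 + 49/100*1/1) = [49/125, 49/100)
  emit 'c', narrow to [0/1, 343/1000)

Answer: symbol=c low=0/1 high=7/10
symbol=c low=0/1 high=49/100
symbol=c low=0/1 high=343/1000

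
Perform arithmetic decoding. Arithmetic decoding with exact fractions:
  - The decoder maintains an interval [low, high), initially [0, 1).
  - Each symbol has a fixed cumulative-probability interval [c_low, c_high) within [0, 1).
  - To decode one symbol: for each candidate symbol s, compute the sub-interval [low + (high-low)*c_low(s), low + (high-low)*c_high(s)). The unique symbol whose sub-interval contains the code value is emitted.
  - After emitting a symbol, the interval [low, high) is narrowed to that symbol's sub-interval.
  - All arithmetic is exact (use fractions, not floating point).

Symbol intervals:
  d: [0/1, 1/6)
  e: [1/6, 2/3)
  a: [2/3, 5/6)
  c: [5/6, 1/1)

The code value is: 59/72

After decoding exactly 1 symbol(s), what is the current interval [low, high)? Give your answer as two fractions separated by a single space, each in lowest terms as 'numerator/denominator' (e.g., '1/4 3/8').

Step 1: interval [0/1, 1/1), width = 1/1 - 0/1 = 1/1
  'd': [0/1 + 1/1*0/1, 0/1 + 1/1*1/6) = [0/1, 1/6)
  'e': [0/1 + 1/1*1/6, 0/1 + 1/1*2/3) = [1/6, 2/3)
  'a': [0/1 + 1/1*2/3, 0/1 + 1/1*5/6) = [2/3, 5/6) <- contains code 59/72
  'c': [0/1 + 1/1*5/6, 0/1 + 1/1*1/1) = [5/6, 1/1)
  emit 'a', narrow to [2/3, 5/6)

Answer: 2/3 5/6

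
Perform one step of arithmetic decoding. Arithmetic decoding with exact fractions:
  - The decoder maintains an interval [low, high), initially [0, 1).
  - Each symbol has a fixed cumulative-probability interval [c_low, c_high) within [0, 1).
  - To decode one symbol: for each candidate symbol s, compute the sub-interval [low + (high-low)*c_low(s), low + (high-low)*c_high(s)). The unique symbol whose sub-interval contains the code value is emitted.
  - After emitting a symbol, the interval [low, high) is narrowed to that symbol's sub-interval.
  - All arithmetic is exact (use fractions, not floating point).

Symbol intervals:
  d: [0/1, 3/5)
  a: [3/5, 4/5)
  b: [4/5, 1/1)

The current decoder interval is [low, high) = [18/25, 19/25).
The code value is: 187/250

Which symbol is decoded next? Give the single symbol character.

Interval width = high − low = 19/25 − 18/25 = 1/25
Scaled code = (code − low) / width = (187/250 − 18/25) / 1/25 = 7/10
  d: [0/1, 3/5) 
  a: [3/5, 4/5) ← scaled code falls here ✓
  b: [4/5, 1/1) 

Answer: a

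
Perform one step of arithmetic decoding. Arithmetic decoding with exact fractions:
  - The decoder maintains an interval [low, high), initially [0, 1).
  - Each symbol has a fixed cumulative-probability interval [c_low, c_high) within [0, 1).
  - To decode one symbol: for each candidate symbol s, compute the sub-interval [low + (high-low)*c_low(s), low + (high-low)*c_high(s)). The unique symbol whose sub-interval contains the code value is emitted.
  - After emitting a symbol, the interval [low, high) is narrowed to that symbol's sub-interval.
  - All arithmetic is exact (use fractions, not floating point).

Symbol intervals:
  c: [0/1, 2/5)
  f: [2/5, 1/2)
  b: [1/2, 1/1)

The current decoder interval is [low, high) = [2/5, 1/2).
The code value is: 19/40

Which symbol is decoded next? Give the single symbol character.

Answer: b

Derivation:
Interval width = high − low = 1/2 − 2/5 = 1/10
Scaled code = (code − low) / width = (19/40 − 2/5) / 1/10 = 3/4
  c: [0/1, 2/5) 
  f: [2/5, 1/2) 
  b: [1/2, 1/1) ← scaled code falls here ✓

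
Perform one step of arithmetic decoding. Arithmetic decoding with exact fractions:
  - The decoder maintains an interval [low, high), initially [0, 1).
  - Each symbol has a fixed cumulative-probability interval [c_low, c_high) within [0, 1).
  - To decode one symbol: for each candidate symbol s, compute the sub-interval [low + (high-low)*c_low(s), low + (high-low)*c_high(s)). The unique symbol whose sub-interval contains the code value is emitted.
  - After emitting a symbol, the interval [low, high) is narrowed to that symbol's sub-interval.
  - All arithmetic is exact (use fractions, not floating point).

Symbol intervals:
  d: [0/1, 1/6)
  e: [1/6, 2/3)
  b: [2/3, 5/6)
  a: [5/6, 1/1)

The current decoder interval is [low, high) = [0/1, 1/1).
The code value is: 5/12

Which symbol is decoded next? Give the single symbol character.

Interval width = high − low = 1/1 − 0/1 = 1/1
Scaled code = (code − low) / width = (5/12 − 0/1) / 1/1 = 5/12
  d: [0/1, 1/6) 
  e: [1/6, 2/3) ← scaled code falls here ✓
  b: [2/3, 5/6) 
  a: [5/6, 1/1) 

Answer: e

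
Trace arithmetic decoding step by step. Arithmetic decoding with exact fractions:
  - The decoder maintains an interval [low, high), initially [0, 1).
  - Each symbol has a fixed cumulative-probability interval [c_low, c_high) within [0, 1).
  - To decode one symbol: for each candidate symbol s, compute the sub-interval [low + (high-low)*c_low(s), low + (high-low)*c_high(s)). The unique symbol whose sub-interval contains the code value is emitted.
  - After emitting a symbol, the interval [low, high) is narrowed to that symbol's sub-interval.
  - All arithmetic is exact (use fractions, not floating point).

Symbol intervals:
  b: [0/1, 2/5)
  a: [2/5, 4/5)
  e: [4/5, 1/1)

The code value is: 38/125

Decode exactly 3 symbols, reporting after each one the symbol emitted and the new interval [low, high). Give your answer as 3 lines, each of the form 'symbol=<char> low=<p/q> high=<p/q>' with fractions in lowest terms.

Step 1: interval [0/1, 1/1), width = 1/1 - 0/1 = 1/1
  'b': [0/1 + 1/1*0/1, 0/1 + 1/1*2/5) = [0/1, 2/5) <- contains code 38/125
  'a': [0/1 + 1/1*2/5, 0/1 + 1/1*4/5) = [2/5, 4/5)
  'e': [0/1 + 1/1*4/5, 0/1 + 1/1*1/1) = [4/5, 1/1)
  emit 'b', narrow to [0/1, 2/5)
Step 2: interval [0/1, 2/5), width = 2/5 - 0/1 = 2/5
  'b': [0/1 + 2/5*0/1, 0/1 + 2/5*2/5) = [0/1, 4/25)
  'a': [0/1 + 2/5*2/5, 0/1 + 2/5*4/5) = [4/25, 8/25) <- contains code 38/125
  'e': [0/1 + 2/5*4/5, 0/1 + 2/5*1/1) = [8/25, 2/5)
  emit 'a', narrow to [4/25, 8/25)
Step 3: interval [4/25, 8/25), width = 8/25 - 4/25 = 4/25
  'b': [4/25 + 4/25*0/1, 4/25 + 4/25*2/5) = [4/25, 28/125)
  'a': [4/25 + 4/25*2/5, 4/25 + 4/25*4/5) = [28/125, 36/125)
  'e': [4/25 + 4/25*4/5, 4/25 + 4/25*1/1) = [36/125, 8/25) <- contains code 38/125
  emit 'e', narrow to [36/125, 8/25)

Answer: symbol=b low=0/1 high=2/5
symbol=a low=4/25 high=8/25
symbol=e low=36/125 high=8/25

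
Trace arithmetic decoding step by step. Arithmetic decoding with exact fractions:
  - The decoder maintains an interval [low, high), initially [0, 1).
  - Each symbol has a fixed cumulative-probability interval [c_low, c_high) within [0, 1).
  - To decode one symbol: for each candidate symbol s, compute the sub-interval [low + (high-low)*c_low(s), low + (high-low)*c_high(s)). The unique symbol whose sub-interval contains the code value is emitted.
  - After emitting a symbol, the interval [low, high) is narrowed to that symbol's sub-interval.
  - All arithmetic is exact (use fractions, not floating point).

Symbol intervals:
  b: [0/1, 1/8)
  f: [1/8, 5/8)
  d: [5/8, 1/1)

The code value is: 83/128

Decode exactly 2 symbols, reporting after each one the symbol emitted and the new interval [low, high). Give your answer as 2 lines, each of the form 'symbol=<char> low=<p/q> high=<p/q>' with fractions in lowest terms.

Answer: symbol=d low=5/8 high=1/1
symbol=b low=5/8 high=43/64

Derivation:
Step 1: interval [0/1, 1/1), width = 1/1 - 0/1 = 1/1
  'b': [0/1 + 1/1*0/1, 0/1 + 1/1*1/8) = [0/1, 1/8)
  'f': [0/1 + 1/1*1/8, 0/1 + 1/1*5/8) = [1/8, 5/8)
  'd': [0/1 + 1/1*5/8, 0/1 + 1/1*1/1) = [5/8, 1/1) <- contains code 83/128
  emit 'd', narrow to [5/8, 1/1)
Step 2: interval [5/8, 1/1), width = 1/1 - 5/8 = 3/8
  'b': [5/8 + 3/8*0/1, 5/8 + 3/8*1/8) = [5/8, 43/64) <- contains code 83/128
  'f': [5/8 + 3/8*1/8, 5/8 + 3/8*5/8) = [43/64, 55/64)
  'd': [5/8 + 3/8*5/8, 5/8 + 3/8*1/1) = [55/64, 1/1)
  emit 'b', narrow to [5/8, 43/64)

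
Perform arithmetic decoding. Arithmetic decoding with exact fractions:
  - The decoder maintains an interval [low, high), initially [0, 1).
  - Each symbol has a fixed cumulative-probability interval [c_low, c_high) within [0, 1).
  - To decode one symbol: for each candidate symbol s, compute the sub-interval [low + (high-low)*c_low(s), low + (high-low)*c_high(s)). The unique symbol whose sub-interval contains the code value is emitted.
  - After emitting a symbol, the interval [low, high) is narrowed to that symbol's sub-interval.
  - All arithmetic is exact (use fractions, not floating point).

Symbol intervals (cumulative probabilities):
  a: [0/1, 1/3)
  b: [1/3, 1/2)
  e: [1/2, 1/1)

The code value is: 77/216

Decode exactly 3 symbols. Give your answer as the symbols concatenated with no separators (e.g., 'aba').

Step 1: interval [0/1, 1/1), width = 1/1 - 0/1 = 1/1
  'a': [0/1 + 1/1*0/1, 0/1 + 1/1*1/3) = [0/1, 1/3)
  'b': [0/1 + 1/1*1/3, 0/1 + 1/1*1/2) = [1/3, 1/2) <- contains code 77/216
  'e': [0/1 + 1/1*1/2, 0/1 + 1/1*1/1) = [1/2, 1/1)
  emit 'b', narrow to [1/3, 1/2)
Step 2: interval [1/3, 1/2), width = 1/2 - 1/3 = 1/6
  'a': [1/3 + 1/6*0/1, 1/3 + 1/6*1/3) = [1/3, 7/18) <- contains code 77/216
  'b': [1/3 + 1/6*1/3, 1/3 + 1/6*1/2) = [7/18, 5/12)
  'e': [1/3 + 1/6*1/2, 1/3 + 1/6*1/1) = [5/12, 1/2)
  emit 'a', narrow to [1/3, 7/18)
Step 3: interval [1/3, 7/18), width = 7/18 - 1/3 = 1/18
  'a': [1/3 + 1/18*0/1, 1/3 + 1/18*1/3) = [1/3, 19/54)
  'b': [1/3 + 1/18*1/3, 1/3 + 1/18*1/2) = [19/54, 13/36) <- contains code 77/216
  'e': [1/3 + 1/18*1/2, 1/3 + 1/18*1/1) = [13/36, 7/18)
  emit 'b', narrow to [19/54, 13/36)

Answer: bab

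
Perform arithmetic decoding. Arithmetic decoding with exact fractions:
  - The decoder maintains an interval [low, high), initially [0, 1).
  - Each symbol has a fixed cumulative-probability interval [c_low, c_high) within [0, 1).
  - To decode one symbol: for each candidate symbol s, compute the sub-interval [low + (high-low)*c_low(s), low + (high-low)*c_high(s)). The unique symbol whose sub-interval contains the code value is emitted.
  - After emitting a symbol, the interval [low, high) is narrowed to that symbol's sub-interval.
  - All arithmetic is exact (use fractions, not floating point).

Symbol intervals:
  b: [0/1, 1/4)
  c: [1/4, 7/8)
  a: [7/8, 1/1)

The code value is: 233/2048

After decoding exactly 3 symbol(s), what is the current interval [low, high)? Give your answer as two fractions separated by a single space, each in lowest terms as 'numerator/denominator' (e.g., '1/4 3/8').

Answer: 13/128 51/256

Derivation:
Step 1: interval [0/1, 1/1), width = 1/1 - 0/1 = 1/1
  'b': [0/1 + 1/1*0/1, 0/1 + 1/1*1/4) = [0/1, 1/4) <- contains code 233/2048
  'c': [0/1 + 1/1*1/4, 0/1 + 1/1*7/8) = [1/4, 7/8)
  'a': [0/1 + 1/1*7/8, 0/1 + 1/1*1/1) = [7/8, 1/1)
  emit 'b', narrow to [0/1, 1/4)
Step 2: interval [0/1, 1/4), width = 1/4 - 0/1 = 1/4
  'b': [0/1 + 1/4*0/1, 0/1 + 1/4*1/4) = [0/1, 1/16)
  'c': [0/1 + 1/4*1/4, 0/1 + 1/4*7/8) = [1/16, 7/32) <- contains code 233/2048
  'a': [0/1 + 1/4*7/8, 0/1 + 1/4*1/1) = [7/32, 1/4)
  emit 'c', narrow to [1/16, 7/32)
Step 3: interval [1/16, 7/32), width = 7/32 - 1/16 = 5/32
  'b': [1/16 + 5/32*0/1, 1/16 + 5/32*1/4) = [1/16, 13/128)
  'c': [1/16 + 5/32*1/4, 1/16 + 5/32*7/8) = [13/128, 51/256) <- contains code 233/2048
  'a': [1/16 + 5/32*7/8, 1/16 + 5/32*1/1) = [51/256, 7/32)
  emit 'c', narrow to [13/128, 51/256)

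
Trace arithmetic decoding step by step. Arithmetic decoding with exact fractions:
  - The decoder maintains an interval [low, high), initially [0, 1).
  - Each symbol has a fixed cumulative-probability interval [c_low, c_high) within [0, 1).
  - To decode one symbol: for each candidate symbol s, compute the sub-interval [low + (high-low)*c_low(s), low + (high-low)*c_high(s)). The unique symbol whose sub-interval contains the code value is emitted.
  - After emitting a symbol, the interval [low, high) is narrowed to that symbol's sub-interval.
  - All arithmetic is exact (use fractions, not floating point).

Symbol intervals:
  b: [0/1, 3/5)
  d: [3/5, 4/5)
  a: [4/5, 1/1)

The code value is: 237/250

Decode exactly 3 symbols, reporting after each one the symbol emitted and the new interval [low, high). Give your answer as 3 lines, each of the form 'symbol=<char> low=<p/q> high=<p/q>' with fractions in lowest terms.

Step 1: interval [0/1, 1/1), width = 1/1 - 0/1 = 1/1
  'b': [0/1 + 1/1*0/1, 0/1 + 1/1*3/5) = [0/1, 3/5)
  'd': [0/1 + 1/1*3/5, 0/1 + 1/1*4/5) = [3/5, 4/5)
  'a': [0/1 + 1/1*4/5, 0/1 + 1/1*1/1) = [4/5, 1/1) <- contains code 237/250
  emit 'a', narrow to [4/5, 1/1)
Step 2: interval [4/5, 1/1), width = 1/1 - 4/5 = 1/5
  'b': [4/5 + 1/5*0/1, 4/5 + 1/5*3/5) = [4/5, 23/25)
  'd': [4/5 + 1/5*3/5, 4/5 + 1/5*4/5) = [23/25, 24/25) <- contains code 237/250
  'a': [4/5 + 1/5*4/5, 4/5 + 1/5*1/1) = [24/25, 1/1)
  emit 'd', narrow to [23/25, 24/25)
Step 3: interval [23/25, 24/25), width = 24/25 - 23/25 = 1/25
  'b': [23/25 + 1/25*0/1, 23/25 + 1/25*3/5) = [23/25, 118/125)
  'd': [23/25 + 1/25*3/5, 23/25 + 1/25*4/5) = [118/125, 119/125) <- contains code 237/250
  'a': [23/25 + 1/25*4/5, 23/25 + 1/25*1/1) = [119/125, 24/25)
  emit 'd', narrow to [118/125, 119/125)

Answer: symbol=a low=4/5 high=1/1
symbol=d low=23/25 high=24/25
symbol=d low=118/125 high=119/125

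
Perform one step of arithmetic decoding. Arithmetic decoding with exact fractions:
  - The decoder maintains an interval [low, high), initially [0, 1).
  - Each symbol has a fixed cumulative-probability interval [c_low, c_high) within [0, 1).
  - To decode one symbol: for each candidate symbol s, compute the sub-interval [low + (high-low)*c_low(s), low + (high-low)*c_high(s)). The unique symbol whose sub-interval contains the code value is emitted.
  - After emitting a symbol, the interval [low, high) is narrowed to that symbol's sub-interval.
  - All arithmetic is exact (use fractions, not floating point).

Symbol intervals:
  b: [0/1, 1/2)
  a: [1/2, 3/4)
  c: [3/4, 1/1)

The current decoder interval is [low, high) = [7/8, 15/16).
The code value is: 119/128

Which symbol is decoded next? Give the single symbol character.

Answer: c

Derivation:
Interval width = high − low = 15/16 − 7/8 = 1/16
Scaled code = (code − low) / width = (119/128 − 7/8) / 1/16 = 7/8
  b: [0/1, 1/2) 
  a: [1/2, 3/4) 
  c: [3/4, 1/1) ← scaled code falls here ✓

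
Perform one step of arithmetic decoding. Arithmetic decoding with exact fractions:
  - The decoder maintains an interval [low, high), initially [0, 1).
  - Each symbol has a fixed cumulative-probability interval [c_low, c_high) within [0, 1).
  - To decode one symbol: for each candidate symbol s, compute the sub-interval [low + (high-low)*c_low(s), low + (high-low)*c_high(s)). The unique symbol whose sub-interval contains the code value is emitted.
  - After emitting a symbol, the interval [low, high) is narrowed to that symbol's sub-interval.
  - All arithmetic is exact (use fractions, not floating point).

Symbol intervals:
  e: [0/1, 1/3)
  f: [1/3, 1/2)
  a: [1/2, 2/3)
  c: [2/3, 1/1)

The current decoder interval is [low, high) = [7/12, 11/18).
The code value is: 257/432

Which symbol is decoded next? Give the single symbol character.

Interval width = high − low = 11/18 − 7/12 = 1/36
Scaled code = (code − low) / width = (257/432 − 7/12) / 1/36 = 5/12
  e: [0/1, 1/3) 
  f: [1/3, 1/2) ← scaled code falls here ✓
  a: [1/2, 2/3) 
  c: [2/3, 1/1) 

Answer: f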